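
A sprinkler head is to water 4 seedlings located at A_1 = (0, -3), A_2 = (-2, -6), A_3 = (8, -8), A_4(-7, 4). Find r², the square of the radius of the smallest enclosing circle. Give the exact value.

92.25

The minimum enclosing circle of a finite set is fixed by two of the points (as a diameter) or three (as a circumcircle).
The farthest pair is A_3–A_4 with squared distance 369. The circle on this segment as diameter has centre (0.5, -2) and r² = 369/4 = 92.25.
Check A_1: distance² to centre = 1.25 ≤ 92.25, so it lies inside.
All remaining points lie in this disk, and no smaller disk contains both endpoints, so this is the minimum enclosing circle.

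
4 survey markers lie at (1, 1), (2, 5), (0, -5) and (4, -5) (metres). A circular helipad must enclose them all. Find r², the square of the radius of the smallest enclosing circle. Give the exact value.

27.04

The minimum enclosing circle of a finite set is fixed by two of the points (as a diameter) or three (as a circumcircle).
The minimum enclosing circle is determined by three boundary points: (2, 5), (0, -5), (4, -5).
Their circumcentre is (2, -0.2) with r² = 27.04.
The farthest remaining point (1, 1) is at distance² 2.44 ≤ 27.04.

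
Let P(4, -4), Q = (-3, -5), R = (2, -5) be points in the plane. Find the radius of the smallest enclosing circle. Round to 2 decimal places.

Side lengths²: PQ² = 50, PR² = 5, QR² = 25.
Since PQ² = 50 ≥ 25 + 5 = 30, the angle opposite PQ is not acute, so the smallest enclosing circle has PQ as diameter.
Centre = midpoint of PQ = (0.5, -4.5), r² = 50/4 = 12.5.
r = √(12.5) ≈ 3.54.

3.54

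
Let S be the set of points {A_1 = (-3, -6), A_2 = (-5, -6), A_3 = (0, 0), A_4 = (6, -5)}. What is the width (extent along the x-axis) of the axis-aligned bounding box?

11

max x = 6, min x = -5, so width = 11.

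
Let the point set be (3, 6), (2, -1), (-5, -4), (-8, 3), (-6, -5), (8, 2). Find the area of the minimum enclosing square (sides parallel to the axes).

The bounding box has width 16 and height 11.
An axis-aligned square enclosing the set must have side ≥ max(width, height).
So the minimum side is max(16, 11) = 16.
Area = 16² = 256.

256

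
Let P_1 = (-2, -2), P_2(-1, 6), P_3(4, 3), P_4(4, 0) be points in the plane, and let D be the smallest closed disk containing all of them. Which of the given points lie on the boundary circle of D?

P_1, P_2, P_4

A smallest enclosing disk is always determined by at most three of the input points on its boundary.
The minimum enclosing circle is determined by three boundary points: P_1, P_2, P_4.
Their circumcentre is (3/46, 83/46) with r² = 19825/1058.
The farthest remaining point P_3 is at distance² 17893/1058 ≤ 19825/1058.
The points at distance exactly r from the centre are P_1, P_2, P_4 — 3 points.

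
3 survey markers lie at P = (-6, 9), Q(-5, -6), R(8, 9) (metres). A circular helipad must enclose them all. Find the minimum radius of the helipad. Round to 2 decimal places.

Side lengths²: PQ² = 226, PR² = 196, QR² = 394.
Since QR² = 394 < 226 + 196 = 422, the triangle is acute, so the smallest enclosing circle is the circumcircle.
Circumcentre = (1, 29/15), r² = 22261/225.
r = √(22261/225) ≈ 9.95.

9.95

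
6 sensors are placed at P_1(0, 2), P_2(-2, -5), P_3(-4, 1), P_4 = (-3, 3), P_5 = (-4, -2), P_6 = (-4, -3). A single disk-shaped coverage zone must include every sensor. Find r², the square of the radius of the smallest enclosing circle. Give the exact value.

16.25

A smallest enclosing disk is always determined by at most three of the input points on its boundary.
The farthest pair is P_2–P_4 with squared distance 65. The circle on this segment as diameter has centre (-2.5, -1) and r² = 65/4 = 16.25.
Check P_1: distance² to centre = 15.25 ≤ 16.25, so it lies inside.
All remaining points lie in this disk, and no smaller disk contains both endpoints, so this is the minimum enclosing circle.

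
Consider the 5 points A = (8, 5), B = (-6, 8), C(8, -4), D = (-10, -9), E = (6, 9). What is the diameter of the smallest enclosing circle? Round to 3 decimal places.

The farthest pair is D–E with squared distance 580. The circle on this segment as diameter has centre (-2, 0) and r² = 580/4 = 145.
Check A: distance² to centre = 125 ≤ 145, so it lies inside.
All remaining points lie in this disk, and no smaller disk contains both endpoints, so this is the minimum enclosing circle.
Diameter = 2r = 2√145 ≈ 24.083.

24.083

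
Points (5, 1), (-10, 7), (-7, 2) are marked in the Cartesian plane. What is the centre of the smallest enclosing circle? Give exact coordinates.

(-2.5, 4)

Call the three points A, B, C in the order given.
Side lengths²: AB² = 261, AC² = 145, BC² = 34.
Since AB² = 261 ≥ 145 + 34 = 179, the angle opposite AB is not acute, so the smallest enclosing circle has AB as diameter.
Centre = midpoint of AB = (-2.5, 4), r² = 261/4 = 65.25.
Centre = (-2.5, 4).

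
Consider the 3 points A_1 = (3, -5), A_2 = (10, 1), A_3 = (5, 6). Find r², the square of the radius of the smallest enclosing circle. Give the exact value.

Side lengths²: A_1A_2² = 85, A_1A_3² = 125, A_2A_3² = 50.
Since A_1A_3² = 125 < 85 + 50 = 135, the triangle is acute, so the smallest enclosing circle is the circumcircle.
Circumcentre = (115/26, 11/26), r² = 10625/338.

10625/338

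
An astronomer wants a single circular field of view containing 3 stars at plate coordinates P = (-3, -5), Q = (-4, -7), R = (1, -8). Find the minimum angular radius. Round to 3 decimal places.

2.591

Side lengths²: PQ² = 5, PR² = 25, QR² = 26.
Since QR² = 26 < 25 + 5 = 30, the triangle is acute, so the smallest enclosing circle is the circumcircle.
Circumcentre = (-31/22, -155/22), r² = 1625/242.
r = √(1625/242) ≈ 2.591.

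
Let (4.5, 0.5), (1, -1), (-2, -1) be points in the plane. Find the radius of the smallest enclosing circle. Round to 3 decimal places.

3.335

Call the three points A, B, C in the order given.
Side lengths²: AB² = 14.5, AC² = 44.5, BC² = 9.
Since AC² = 44.5 ≥ 14.5 + 9 = 23.5, the angle opposite AC is not acute, so the smallest enclosing circle has AC as diameter.
Centre = midpoint of AC = (1.25, -0.25), r² = 44.5/4 = 11.125.
r = √(11.125) ≈ 3.335.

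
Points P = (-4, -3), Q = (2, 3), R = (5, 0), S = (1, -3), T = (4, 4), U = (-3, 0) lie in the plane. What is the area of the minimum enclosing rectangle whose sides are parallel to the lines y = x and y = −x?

60

In coordinates u = x + y, v = x − y the rectangle is axis-aligned; the map (x,y)→(u,v) scales areas by 2.
u-values: -7, 5, 5, -2, 8, -3; range = 8 − (-7) = 15.
v-values: -1, -1, 5, 4, 0, -3; range = 5 − (-3) = 8.
Area = (15 × 8) / 2 = 60.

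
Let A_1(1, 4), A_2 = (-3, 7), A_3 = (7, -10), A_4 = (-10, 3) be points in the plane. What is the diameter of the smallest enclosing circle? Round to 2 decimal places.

By Welzl's lemma the MEC is supported by two points (diametrically opposite) or three points (on a circumcircle).
The farthest pair is A_3–A_4 with squared distance 458. The circle on this segment as diameter has centre (-1.5, -3.5) and r² = 458/4 = 114.5.
Check A_1: distance² to centre = 62.5 ≤ 114.5, so it lies inside.
All remaining points lie in this disk, and no smaller disk contains both endpoints, so this is the minimum enclosing circle.
Diameter = 2r = 2√(114.5) ≈ 21.40.

21.40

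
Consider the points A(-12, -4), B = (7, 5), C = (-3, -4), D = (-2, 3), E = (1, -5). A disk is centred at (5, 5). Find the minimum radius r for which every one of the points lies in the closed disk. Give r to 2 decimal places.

The required radius is the distance from (5, 5) to the farthest point.
Squared distances: 370, 4, 145, 53, 116.
Maximum is 370, attained at A.
r = √370 ≈ 19.24.

19.24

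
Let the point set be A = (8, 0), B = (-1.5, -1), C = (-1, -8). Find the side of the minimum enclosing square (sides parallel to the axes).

9.5

The bounding box has width 9.5 and height 8.
An axis-aligned square enclosing the set must have side ≥ max(width, height).
So the minimum side is max(9.5, 8) = 9.5.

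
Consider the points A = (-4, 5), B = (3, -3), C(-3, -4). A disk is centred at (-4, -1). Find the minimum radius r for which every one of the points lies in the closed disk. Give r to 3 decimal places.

The required radius is the distance from (-4, -1) to the farthest point.
Squared distances: 36, 53, 10.
Maximum is 53, attained at B.
r = √53 ≈ 7.280.

7.280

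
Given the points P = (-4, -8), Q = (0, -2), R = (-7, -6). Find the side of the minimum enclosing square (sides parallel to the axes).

7

The bounding box has width 7 and height 6.
An axis-aligned square enclosing the set must have side ≥ max(width, height).
So the minimum side is max(7, 6) = 7.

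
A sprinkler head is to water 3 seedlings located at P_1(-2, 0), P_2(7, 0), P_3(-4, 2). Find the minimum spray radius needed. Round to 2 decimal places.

5.59

Side lengths²: P_1P_2² = 81, P_1P_3² = 8, P_2P_3² = 125.
Since P_2P_3² = 125 ≥ 81 + 8 = 89, the angle opposite P_2P_3 is not acute, so the smallest enclosing circle has P_2P_3 as diameter.
Centre = midpoint of P_2P_3 = (1.5, 1), r² = 125/4 = 31.25.
r = √(31.25) ≈ 5.59.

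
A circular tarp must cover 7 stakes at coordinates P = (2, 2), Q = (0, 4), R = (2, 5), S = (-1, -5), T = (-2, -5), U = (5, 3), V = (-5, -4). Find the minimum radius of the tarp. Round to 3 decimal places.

The farthest pair is U–V with squared distance 149. The circle on this segment as diameter has centre (0, -0.5) and r² = 149/4 = 37.25.
Check P: distance² to centre = 10.25 ≤ 37.25, so it lies inside.
All remaining points lie in this disk, and no smaller disk contains both endpoints, so this is the minimum enclosing circle.
r = √(37.25) ≈ 6.103.

6.103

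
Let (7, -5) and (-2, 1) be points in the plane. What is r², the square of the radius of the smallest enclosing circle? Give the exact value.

29.25

The smallest circle enclosing two points has them as diameter endpoints.
Centre = midpoint = (2.5, -2); r² = |(7, -5)−(-2, 1)|²/4 = 117/4 = 29.25.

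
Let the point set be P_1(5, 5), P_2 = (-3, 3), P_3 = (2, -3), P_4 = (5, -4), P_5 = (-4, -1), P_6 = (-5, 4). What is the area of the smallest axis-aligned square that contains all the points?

100

The bounding box has width 10 and height 9.
An axis-aligned square enclosing the set must have side ≥ max(width, height).
So the minimum side is max(10, 9) = 10.
Area = 10² = 100.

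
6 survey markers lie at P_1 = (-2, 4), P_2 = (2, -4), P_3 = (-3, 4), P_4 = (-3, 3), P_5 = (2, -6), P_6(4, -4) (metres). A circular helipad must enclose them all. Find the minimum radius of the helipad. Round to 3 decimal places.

By Welzl's lemma the MEC is supported by two points (diametrically opposite) or three points (on a circumcircle).
The farthest pair is P_3–P_5 with squared distance 125. The circle on this segment as diameter has centre (-0.5, -1) and r² = 125/4 = 31.25.
Check P_1: distance² to centre = 27.25 ≤ 31.25, so it lies inside.
All remaining points lie in this disk, and no smaller disk contains both endpoints, so this is the minimum enclosing circle.
r = √(31.25) ≈ 5.590.

5.590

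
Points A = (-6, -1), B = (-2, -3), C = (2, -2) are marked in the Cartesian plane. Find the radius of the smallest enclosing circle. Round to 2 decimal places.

4.03

Side lengths²: AB² = 20, AC² = 65, BC² = 17.
Since AC² = 65 ≥ 20 + 17 = 37, the angle opposite AC is not acute, so the smallest enclosing circle has AC as diameter.
Centre = midpoint of AC = (-2, -1.5), r² = 65/4 = 16.25.
r = √(16.25) ≈ 4.03.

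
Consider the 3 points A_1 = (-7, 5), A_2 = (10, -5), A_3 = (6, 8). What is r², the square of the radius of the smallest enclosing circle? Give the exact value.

97.25

Side lengths²: A_1A_2² = 389, A_1A_3² = 178, A_2A_3² = 185.
Since A_1A_2² = 389 ≥ 185 + 178 = 363, the angle opposite A_1A_2 is not acute, so the smallest enclosing circle has A_1A_2 as diameter.
Centre = midpoint of A_1A_2 = (1.5, 0), r² = 389/4 = 97.25.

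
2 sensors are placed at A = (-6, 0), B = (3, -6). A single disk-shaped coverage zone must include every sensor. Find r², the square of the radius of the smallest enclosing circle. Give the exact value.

29.25

The smallest circle enclosing two points has them as diameter endpoints.
Centre = midpoint = (-1.5, -3); r² = |AB|²/4 = 117/4 = 29.25.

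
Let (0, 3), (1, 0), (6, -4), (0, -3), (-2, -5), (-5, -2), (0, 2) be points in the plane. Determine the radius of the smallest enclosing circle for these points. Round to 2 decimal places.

A smallest enclosing disk is always determined by at most three of the input points on its boundary.
The minimum enclosing circle is determined by three boundary points: (0, 3), (6, -4), (-5, -2).
Their circumcentre is (15/26, -67/26) with r² = 10625/338.
The farthest remaining point (0, 2) is at distance² 7193/338 ≤ 10625/338.
r = √(10625/338) ≈ 5.61.

5.61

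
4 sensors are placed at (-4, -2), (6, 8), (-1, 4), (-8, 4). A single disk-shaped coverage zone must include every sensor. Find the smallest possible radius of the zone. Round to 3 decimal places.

7.424

The minimum enclosing circle is determined by three boundary points: (-4, -2), (6, 8), (-8, 4).
Their circumcentre is (-0.6, 4.6) with r² = 55.12.
The farthest remaining point (-1, 4) is at distance² 0.52 ≤ 55.12.
r = √(55.12) ≈ 7.424.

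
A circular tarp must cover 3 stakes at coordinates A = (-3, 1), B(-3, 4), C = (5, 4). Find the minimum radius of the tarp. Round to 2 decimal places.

Side lengths²: AB² = 9, AC² = 73, BC² = 64.
Since AC² = 73 ≥ 64 + 9 = 73, the angle opposite AC is not acute, so the smallest enclosing circle has AC as diameter.
Centre = midpoint of AC = (1, 2.5), r² = 73/4 = 18.25.
r = √(18.25) ≈ 4.27.

4.27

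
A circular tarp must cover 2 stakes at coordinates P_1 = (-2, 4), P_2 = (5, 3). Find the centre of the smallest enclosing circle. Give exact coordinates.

The smallest circle enclosing two points has them as diameter endpoints.
Centre = midpoint = (1.5, 3.5); r² = |P_1P_2|²/4 = 50/4 = 12.5.
Centre = (1.5, 3.5).

(1.5, 3.5)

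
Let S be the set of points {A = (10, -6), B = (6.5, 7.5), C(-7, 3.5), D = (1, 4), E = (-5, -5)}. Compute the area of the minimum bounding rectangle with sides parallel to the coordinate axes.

229.5

x ranges over [-7, 10], width 17.
y ranges over [-6, 7.5], height 13.5.
Area = 17 × 13.5 = 229.5.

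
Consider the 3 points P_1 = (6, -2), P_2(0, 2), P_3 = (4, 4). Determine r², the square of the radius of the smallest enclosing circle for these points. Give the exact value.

Side lengths²: P_1P_2² = 52, P_1P_3² = 40, P_2P_3² = 20.
Since P_1P_2² = 52 < 40 + 20 = 60, the triangle is acute, so the smallest enclosing circle is the circumcircle.
Circumcentre = (23/7, 3/7), r² = 650/49.

650/49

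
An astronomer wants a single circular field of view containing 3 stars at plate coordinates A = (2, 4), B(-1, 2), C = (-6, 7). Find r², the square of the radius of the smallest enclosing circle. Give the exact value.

Side lengths²: AB² = 13, AC² = 73, BC² = 50.
Since AC² = 73 ≥ 50 + 13 = 63, the angle opposite AC is not acute, so the smallest enclosing circle has AC as diameter.
Centre = midpoint of AC = (-2, 5.5), r² = 73/4 = 18.25.

18.25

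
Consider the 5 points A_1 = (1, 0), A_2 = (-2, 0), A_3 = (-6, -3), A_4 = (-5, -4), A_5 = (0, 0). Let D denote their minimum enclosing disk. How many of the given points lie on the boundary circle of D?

A smallest enclosing disk is always determined by at most three of the input points on its boundary.
The farthest pair is A_1–A_3 with squared distance 58. The circle on this segment as diameter has centre (-2.5, -1.5) and r² = 58/4 = 14.5.
Check A_2: distance² to centre = 2.5 ≤ 14.5, so it lies inside.
All remaining points lie in this disk, and no smaller disk contains both endpoints, so this is the minimum enclosing circle.
The points at distance exactly r from the centre are A_1, A_3 — 2 points.

2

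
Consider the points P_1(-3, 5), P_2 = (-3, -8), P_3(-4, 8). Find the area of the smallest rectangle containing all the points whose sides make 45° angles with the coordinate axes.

In coordinates u = x + y, v = x − y the rectangle is axis-aligned; the map (x,y)→(u,v) scales areas by 2.
u-values: 2, -11, 4; range = 4 − (-11) = 15.
v-values: -8, 5, -12; range = 5 − (-12) = 17.
Area = (15 × 17) / 2 = 127.5.

127.5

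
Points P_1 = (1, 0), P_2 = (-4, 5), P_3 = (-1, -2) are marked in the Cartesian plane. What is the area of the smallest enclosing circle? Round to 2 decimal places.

45.55

Side lengths²: P_1P_2² = 50, P_1P_3² = 8, P_2P_3² = 58.
Since P_2P_3² = 58 ≥ 50 + 8 = 58, the angle opposite P_2P_3 is not acute, so the smallest enclosing circle has P_2P_3 as diameter.
Centre = midpoint of P_2P_3 = (-2.5, 1.5), r² = 58/4 = 14.5.
Area = π·r² = π·14.5 ≈ 45.55.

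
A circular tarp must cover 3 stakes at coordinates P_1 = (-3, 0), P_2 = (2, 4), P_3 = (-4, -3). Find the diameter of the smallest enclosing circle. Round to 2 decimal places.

Side lengths²: P_1P_2² = 41, P_1P_3² = 10, P_2P_3² = 85.
Since P_2P_3² = 85 ≥ 41 + 10 = 51, the angle opposite P_2P_3 is not acute, so the smallest enclosing circle has P_2P_3 as diameter.
Centre = midpoint of P_2P_3 = (-1, 0.5), r² = 85/4 = 21.25.
Diameter = 2r = 2√(21.25) ≈ 9.22.

9.22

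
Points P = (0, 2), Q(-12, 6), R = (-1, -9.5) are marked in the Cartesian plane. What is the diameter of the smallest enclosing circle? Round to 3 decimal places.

Side lengths²: PQ² = 160, PR² = 133.25, QR² = 361.25.
Since QR² = 361.25 ≥ 160 + 133.25 = 293.25, the angle opposite QR is not acute, so the smallest enclosing circle has QR as diameter.
Centre = midpoint of QR = (-6.5, -1.75), r² = 361.25/4 = 90.3125.
Diameter = 2r = 2√(90.3125) ≈ 19.007.

19.007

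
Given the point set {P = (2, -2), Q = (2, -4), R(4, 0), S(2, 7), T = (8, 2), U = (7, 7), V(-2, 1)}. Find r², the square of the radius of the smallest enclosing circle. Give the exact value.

38909/1058

The minimum enclosing circle is determined by three boundary points: Q, U, V.
Their circumcentre is (185/46, 79/46) with r² = 38909/1058.
The farthest remaining point S is at distance² 33849/1058 ≤ 38909/1058.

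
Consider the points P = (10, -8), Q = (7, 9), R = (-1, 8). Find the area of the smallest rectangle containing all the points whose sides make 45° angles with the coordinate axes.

In coordinates u = x + y, v = x − y the rectangle is axis-aligned; the map (x,y)→(u,v) scales areas by 2.
u-values: 2, 16, 7; range = 16 − 2 = 14.
v-values: 18, -2, -9; range = 18 − (-9) = 27.
Area = (14 × 27) / 2 = 189.

189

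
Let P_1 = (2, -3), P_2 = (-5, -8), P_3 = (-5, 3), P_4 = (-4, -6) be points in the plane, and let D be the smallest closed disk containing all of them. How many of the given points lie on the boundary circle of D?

A smallest enclosing disk is always determined by at most three of the input points on its boundary.
The minimum enclosing circle is determined by three boundary points: P_1, P_2, P_3.
Their circumcentre is (-51/14, -2.5) with r² = 3145/98.
The farthest remaining point P_4 is at distance² 1213/98 ≤ 3145/98.
The points at distance exactly r from the centre are P_1, P_2, P_3 — 3 points.

3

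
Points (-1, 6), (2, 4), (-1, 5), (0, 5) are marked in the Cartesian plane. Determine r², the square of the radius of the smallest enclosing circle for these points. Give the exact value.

A smallest enclosing disk is always determined by at most three of the input points on its boundary.
The farthest pair is (-1, 6)–(2, 4) with squared distance 13. The circle on this segment as diameter has centre (0.5, 5) and r² = 13/4 = 3.25.
Check (-1, 5): distance² to centre = 2.25 ≤ 3.25, so it lies inside.
All remaining points lie in this disk, and no smaller disk contains both endpoints, so this is the minimum enclosing circle.

3.25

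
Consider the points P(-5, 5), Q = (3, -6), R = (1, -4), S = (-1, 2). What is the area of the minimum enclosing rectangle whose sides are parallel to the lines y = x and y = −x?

In coordinates u = x + y, v = x − y the rectangle is axis-aligned; the map (x,y)→(u,v) scales areas by 2.
u-values: 0, -3, -3, 1; range = 1 − (-3) = 4.
v-values: -10, 9, 5, -3; range = 9 − (-10) = 19.
Area = (4 × 19) / 2 = 38.

38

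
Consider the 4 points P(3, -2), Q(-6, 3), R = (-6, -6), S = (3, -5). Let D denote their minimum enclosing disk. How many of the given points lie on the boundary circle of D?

3

By Welzl's lemma the MEC is supported by two points (diametrically opposite) or three points (on a circumcircle).
The minimum enclosing circle is determined by three boundary points: Q, R, S.
Their circumcentre is (-35/18, -1.5) with r² = 5945/162.
The farthest remaining point P is at distance² 4001/162 ≤ 5945/162.
The points at distance exactly r from the centre are Q, R, S — 3 points.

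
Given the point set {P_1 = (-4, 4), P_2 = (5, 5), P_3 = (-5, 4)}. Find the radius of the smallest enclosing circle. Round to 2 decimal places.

5.02

Side lengths²: P_1P_2² = 82, P_1P_3² = 1, P_2P_3² = 101.
Since P_2P_3² = 101 ≥ 82 + 1 = 83, the angle opposite P_2P_3 is not acute, so the smallest enclosing circle has P_2P_3 as diameter.
Centre = midpoint of P_2P_3 = (0, 4.5), r² = 101/4 = 25.25.
r = √(25.25) ≈ 5.02.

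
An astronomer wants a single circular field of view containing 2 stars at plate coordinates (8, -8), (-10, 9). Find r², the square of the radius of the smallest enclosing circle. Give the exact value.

153.25

The smallest circle enclosing two points has them as diameter endpoints.
Centre = midpoint = (-1, 0.5); r² = |(8, -8)−(-10, 9)|²/4 = 613/4 = 153.25.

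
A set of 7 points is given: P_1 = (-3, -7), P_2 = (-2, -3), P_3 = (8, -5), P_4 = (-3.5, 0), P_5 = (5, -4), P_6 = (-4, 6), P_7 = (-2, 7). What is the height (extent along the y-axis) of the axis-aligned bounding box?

max y = 7, min y = -7, so height = 14.

14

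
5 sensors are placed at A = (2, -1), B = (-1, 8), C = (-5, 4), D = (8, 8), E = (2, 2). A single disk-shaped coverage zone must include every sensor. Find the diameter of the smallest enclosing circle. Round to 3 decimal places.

13.609

The minimum enclosing circle of a finite set is fixed by two of the points (as a diameter) or three (as a circumcircle).
The minimum enclosing circle is determined by three boundary points: A, C, D.
Their circumcentre is (97/62, 359/62) with r² = 88985/1922.
The farthest remaining point E is at distance² 27977/1922 ≤ 88985/1922.
Diameter = 2r = 2√(88985/1922) ≈ 13.609.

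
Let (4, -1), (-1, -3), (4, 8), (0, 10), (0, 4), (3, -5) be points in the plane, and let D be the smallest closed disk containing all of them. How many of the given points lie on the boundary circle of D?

By Welzl's lemma the MEC is supported by two points (diametrically opposite) or three points (on a circumcircle).
The farthest pair is (0, 10)–(3, -5) with squared distance 234. The circle on this segment as diameter has centre (1.5, 2.5) and r² = 234/4 = 58.5.
Check (4, -1): distance² to centre = 18.5 ≤ 58.5, so it lies inside.
All remaining points lie in this disk, and no smaller disk contains both endpoints, so this is the minimum enclosing circle.
The points at distance exactly r from the centre are (0, 10), (3, -5) — 2 points.

2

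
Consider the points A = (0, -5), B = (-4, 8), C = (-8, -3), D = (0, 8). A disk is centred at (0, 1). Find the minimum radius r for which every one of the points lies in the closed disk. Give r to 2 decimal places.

8.94

The required radius is the distance from (0, 1) to the farthest point.
Squared distances: 36, 65, 80, 49.
Maximum is 80, attained at C.
r = √80 ≈ 8.94.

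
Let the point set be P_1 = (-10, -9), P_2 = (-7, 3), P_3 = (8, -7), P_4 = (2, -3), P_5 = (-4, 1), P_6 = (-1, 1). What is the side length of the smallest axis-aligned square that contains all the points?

18

The bounding box has width 18 and height 12.
An axis-aligned square enclosing the set must have side ≥ max(width, height).
So the minimum side is max(18, 12) = 18.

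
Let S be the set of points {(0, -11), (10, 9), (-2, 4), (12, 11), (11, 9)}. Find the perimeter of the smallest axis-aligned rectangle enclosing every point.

72

Width = max x − min x = 12 − (-2) = 14.
Height = max y − min y = 11 − (-11) = 22.
Perimeter = 2(14 + 22) = 72.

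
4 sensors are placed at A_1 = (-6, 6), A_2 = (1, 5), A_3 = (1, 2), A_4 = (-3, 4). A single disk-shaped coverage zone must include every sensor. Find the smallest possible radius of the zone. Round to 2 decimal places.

4.03

By Welzl's lemma the MEC is supported by two points (diametrically opposite) or three points (on a circumcircle).
The farthest pair is A_1–A_3 with squared distance 65. The circle on this segment as diameter has centre (-2.5, 4) and r² = 65/4 = 16.25.
Check A_2: distance² to centre = 13.25 ≤ 16.25, so it lies inside.
All remaining points lie in this disk, and no smaller disk contains both endpoints, so this is the minimum enclosing circle.
r = √(16.25) ≈ 4.03.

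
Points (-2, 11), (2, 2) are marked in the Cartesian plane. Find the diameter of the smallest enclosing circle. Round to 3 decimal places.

The smallest circle enclosing two points has them as diameter endpoints.
Centre = midpoint = (0, 6.5); r² = |(-2, 11)−(2, 2)|²/4 = 97/4 = 24.25.
Diameter = 2r = 2√(24.25) ≈ 9.849.

9.849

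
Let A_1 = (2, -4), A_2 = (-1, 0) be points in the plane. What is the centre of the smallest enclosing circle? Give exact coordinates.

(0.5, -2)

The smallest circle enclosing two points has them as diameter endpoints.
Centre = midpoint = (0.5, -2); r² = |A_1A_2|²/4 = 25/4 = 6.25.
Centre = (0.5, -2).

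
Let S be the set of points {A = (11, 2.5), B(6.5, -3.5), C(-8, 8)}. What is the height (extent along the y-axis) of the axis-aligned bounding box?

11.5

max y = 8, min y = -3.5, so height = 11.5.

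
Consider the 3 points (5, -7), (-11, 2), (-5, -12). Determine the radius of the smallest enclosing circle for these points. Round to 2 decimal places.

9.19

Call the three points A, B, C in the order given.
Side lengths²: AB² = 337, AC² = 125, BC² = 232.
Since AB² = 337 < 232 + 125 = 357, the triangle is acute, so the smallest enclosing circle is the circumcircle.
Circumcentre = (-111/34, -101/34), r² = 48865/578.
r = √(48865/578) ≈ 9.19.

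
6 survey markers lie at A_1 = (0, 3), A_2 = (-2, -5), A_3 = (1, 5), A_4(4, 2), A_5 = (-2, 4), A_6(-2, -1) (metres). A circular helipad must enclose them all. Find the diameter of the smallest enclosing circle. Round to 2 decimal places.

10.44

By Welzl's lemma the MEC is supported by two points (diametrically opposite) or three points (on a circumcircle).
The farthest pair is A_2–A_3 with squared distance 109. The circle on this segment as diameter has centre (-0.5, 0) and r² = 109/4 = 27.25.
Check A_1: distance² to centre = 9.25 ≤ 27.25, so it lies inside.
All remaining points lie in this disk, and no smaller disk contains both endpoints, so this is the minimum enclosing circle.
Diameter = 2r = 2√(27.25) ≈ 10.44.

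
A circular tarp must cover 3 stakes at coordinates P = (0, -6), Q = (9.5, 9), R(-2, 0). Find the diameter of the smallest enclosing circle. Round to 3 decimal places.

Side lengths²: PQ² = 315.25, PR² = 40, QR² = 213.25.
Since PQ² = 315.25 ≥ 213.25 + 40 = 253.25, the angle opposite PQ is not acute, so the smallest enclosing circle has PQ as diameter.
Centre = midpoint of PQ = (4.75, 1.5), r² = 315.25/4 = 78.8125.
Diameter = 2r = 2√(78.8125) ≈ 17.755.

17.755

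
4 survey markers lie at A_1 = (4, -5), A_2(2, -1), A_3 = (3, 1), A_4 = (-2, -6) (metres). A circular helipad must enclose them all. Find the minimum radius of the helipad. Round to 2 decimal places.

By Welzl's lemma the MEC is supported by two points (diametrically opposite) or three points (on a circumcircle).
The farthest pair is A_3–A_4 with squared distance 74. The circle on this segment as diameter has centre (0.5, -2.5) and r² = 74/4 = 18.5.
Check A_1: distance² to centre = 18.5 ≤ 18.5, so it lies inside.
All remaining points lie in this disk, and no smaller disk contains both endpoints, so this is the minimum enclosing circle.
r = √(18.5) ≈ 4.30.

4.30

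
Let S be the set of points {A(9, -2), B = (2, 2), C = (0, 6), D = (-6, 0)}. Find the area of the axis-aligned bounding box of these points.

120

x ranges over [-6, 9], width 15.
y ranges over [-2, 6], height 8.
Area = 15 × 8 = 120.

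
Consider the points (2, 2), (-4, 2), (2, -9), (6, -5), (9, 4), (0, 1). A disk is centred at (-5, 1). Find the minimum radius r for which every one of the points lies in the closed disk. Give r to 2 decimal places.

14.32

The required radius is the distance from (-5, 1) to the farthest point.
Squared distances: 50, 2, 149, 157, 205, 25.
Maximum is 205, attained at (9, 4).
r = √205 ≈ 14.32.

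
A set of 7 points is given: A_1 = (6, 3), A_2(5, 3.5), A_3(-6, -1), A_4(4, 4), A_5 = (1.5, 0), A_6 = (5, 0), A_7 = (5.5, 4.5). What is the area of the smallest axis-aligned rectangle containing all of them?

x ranges over [-6, 6], width 12.
y ranges over [-1, 4.5], height 5.5.
Area = 12 × 5.5 = 66.

66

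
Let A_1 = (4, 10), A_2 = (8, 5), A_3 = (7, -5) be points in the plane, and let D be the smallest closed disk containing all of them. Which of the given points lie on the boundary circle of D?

Side lengths²: A_1A_2² = 41, A_1A_3² = 234, A_2A_3² = 101.
Since A_1A_3² = 234 ≥ 101 + 41 = 142, the angle opposite A_1A_3 is not acute, so the smallest enclosing circle has A_1A_3 as diameter.
Centre = midpoint of A_1A_3 = (5.5, 2.5), r² = 234/4 = 58.5.
The points at distance exactly r from the centre are A_1, A_3 — 2 points.

A_1, A_3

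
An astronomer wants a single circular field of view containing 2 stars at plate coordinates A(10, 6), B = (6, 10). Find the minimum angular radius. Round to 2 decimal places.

The smallest circle enclosing two points has them as diameter endpoints.
Centre = midpoint = (8, 8); r² = |AB|²/4 = 32/4 = 8.
r = √8 ≈ 2.83.

2.83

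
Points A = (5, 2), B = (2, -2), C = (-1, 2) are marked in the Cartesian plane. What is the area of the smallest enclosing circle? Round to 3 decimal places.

Side lengths²: AB² = 25, AC² = 36, BC² = 25.
Since AC² = 36 < 25 + 25 = 50, the triangle is acute, so the smallest enclosing circle is the circumcircle.
Circumcentre = (2, 1.125), r² = 9.765625.
Area = π·r² = π·9.765625 ≈ 30.680.

30.680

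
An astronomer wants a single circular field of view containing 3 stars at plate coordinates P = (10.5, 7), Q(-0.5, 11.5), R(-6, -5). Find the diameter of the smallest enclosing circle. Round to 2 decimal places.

20.45

Side lengths²: PQ² = 141.25, PR² = 416.25, QR² = 302.5.
Since PR² = 416.25 < 302.5 + 141.25 = 443.75, the triangle is acute, so the smallest enclosing circle is the circumcircle.
Circumcentre = (1.85, 1.55), r² = 104.525.
Diameter = 2r = 2√(104.525) ≈ 20.45.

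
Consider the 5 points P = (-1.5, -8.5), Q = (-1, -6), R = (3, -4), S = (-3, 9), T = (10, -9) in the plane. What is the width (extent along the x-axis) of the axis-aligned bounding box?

13

max x = 10, min x = -3, so width = 13.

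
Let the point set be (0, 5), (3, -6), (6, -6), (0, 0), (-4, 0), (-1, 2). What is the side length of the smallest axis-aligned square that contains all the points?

11

The bounding box has width 10 and height 11.
An axis-aligned square enclosing the set must have side ≥ max(width, height).
So the minimum side is max(10, 11) = 11.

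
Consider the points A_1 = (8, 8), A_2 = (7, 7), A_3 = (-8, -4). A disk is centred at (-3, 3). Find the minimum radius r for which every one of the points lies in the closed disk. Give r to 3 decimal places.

12.083

The required radius is the distance from (-3, 3) to the farthest point.
Squared distances: 146, 116, 74.
Maximum is 146, attained at A_1.
r = √146 ≈ 12.083.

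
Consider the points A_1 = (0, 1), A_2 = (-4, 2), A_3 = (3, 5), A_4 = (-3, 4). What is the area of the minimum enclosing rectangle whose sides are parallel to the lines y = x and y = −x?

30

In coordinates u = x + y, v = x − y the rectangle is axis-aligned; the map (x,y)→(u,v) scales areas by 2.
u-values: 1, -2, 8, 1; range = 8 − (-2) = 10.
v-values: -1, -6, -2, -7; range = -1 − (-7) = 6.
Area = (10 × 6) / 2 = 30.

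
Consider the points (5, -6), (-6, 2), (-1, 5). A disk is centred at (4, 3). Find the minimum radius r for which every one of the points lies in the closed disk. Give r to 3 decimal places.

The required radius is the distance from (4, 3) to the farthest point.
Squared distances: 82, 101, 29.
Maximum is 101, attained at (-6, 2).
r = √101 ≈ 10.050.

10.050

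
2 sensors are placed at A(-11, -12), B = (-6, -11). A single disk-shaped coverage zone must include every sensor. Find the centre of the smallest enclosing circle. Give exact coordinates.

The smallest circle enclosing two points has them as diameter endpoints.
Centre = midpoint = (-8.5, -11.5); r² = |AB|²/4 = 26/4 = 6.5.
Centre = (-8.5, -11.5).

(-8.5, -11.5)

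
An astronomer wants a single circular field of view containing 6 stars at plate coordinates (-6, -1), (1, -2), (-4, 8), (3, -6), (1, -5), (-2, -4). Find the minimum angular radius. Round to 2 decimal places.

7.83

The minimum enclosing circle of a finite set is fixed by two of the points (as a diameter) or three (as a circumcircle).
The farthest pair is (-4, 8)–(3, -6) with squared distance 245. The circle on this segment as diameter has centre (-0.5, 1) and r² = 245/4 = 61.25.
Check (-6, -1): distance² to centre = 34.25 ≤ 61.25, so it lies inside.
All remaining points lie in this disk, and no smaller disk contains both endpoints, so this is the minimum enclosing circle.
r = √(61.25) ≈ 7.83.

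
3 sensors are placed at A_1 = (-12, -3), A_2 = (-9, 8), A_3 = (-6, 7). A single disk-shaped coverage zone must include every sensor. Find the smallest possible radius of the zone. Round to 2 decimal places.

5.84

Side lengths²: A_1A_2² = 130, A_1A_3² = 136, A_2A_3² = 10.
Since A_1A_3² = 136 < 130 + 10 = 140, the triangle is acute, so the smallest enclosing circle is the circumcircle.
Circumcentre = (-167/18, 13/6), r² = 5525/162.
r = √(5525/162) ≈ 5.84.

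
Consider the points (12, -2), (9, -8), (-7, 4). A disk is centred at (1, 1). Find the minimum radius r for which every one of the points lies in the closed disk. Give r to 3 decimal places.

The required radius is the distance from (1, 1) to the farthest point.
Squared distances: 130, 145, 73.
Maximum is 145, attained at (9, -8).
r = √145 ≈ 12.042.

12.042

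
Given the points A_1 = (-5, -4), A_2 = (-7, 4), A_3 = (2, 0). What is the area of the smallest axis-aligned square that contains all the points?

81

The bounding box has width 9 and height 8.
An axis-aligned square enclosing the set must have side ≥ max(width, height).
So the minimum side is max(9, 8) = 9.
Area = 9² = 81.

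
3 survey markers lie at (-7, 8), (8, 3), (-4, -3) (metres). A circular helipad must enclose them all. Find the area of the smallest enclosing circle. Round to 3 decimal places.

204.204

Call the three points A, B, C in the order given.
Side lengths²: AB² = 250, AC² = 130, BC² = 180.
Since AB² = 250 < 180 + 130 = 310, the triangle is acute, so the smallest enclosing circle is the circumcircle.
Circumcentre = (0, 4), r² = 65.
Area = π·r² = π·65 ≈ 204.204.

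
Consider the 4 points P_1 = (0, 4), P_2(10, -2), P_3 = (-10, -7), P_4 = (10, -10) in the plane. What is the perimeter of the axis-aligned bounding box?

68

Width = max x − min x = 10 − (-10) = 20.
Height = max y − min y = 4 − (-10) = 14.
Perimeter = 2(20 + 14) = 68.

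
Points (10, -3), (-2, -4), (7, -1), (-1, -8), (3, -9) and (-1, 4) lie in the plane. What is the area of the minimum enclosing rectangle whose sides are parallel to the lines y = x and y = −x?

144

In coordinates u = x + y, v = x − y the rectangle is axis-aligned; the map (x,y)→(u,v) scales areas by 2.
u-values: 7, -6, 6, -9, -6, 3; range = 7 − (-9) = 16.
v-values: 13, 2, 8, 7, 12, -5; range = 13 − (-5) = 18.
Area = (16 × 18) / 2 = 144.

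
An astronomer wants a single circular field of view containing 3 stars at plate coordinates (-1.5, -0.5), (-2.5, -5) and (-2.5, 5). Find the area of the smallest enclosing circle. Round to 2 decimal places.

78.54

Call the three points A, B, C in the order given.
Side lengths²: AB² = 21.25, AC² = 31.25, BC² = 100.
Since BC² = 100 ≥ 31.25 + 21.25 = 52.5, the angle opposite BC is not acute, so the smallest enclosing circle has BC as diameter.
Centre = midpoint of BC = (-2.5, 0), r² = 100/4 = 25.
Area = π·r² = π·25 ≈ 78.54.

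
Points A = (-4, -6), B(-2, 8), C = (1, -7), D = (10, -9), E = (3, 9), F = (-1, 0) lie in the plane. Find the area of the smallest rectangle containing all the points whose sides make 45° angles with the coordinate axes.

In coordinates u = x + y, v = x − y the rectangle is axis-aligned; the map (x,y)→(u,v) scales areas by 2.
u-values: -10, 6, -6, 1, 12, -1; range = 12 − (-10) = 22.
v-values: 2, -10, 8, 19, -6, -1; range = 19 − (-10) = 29.
Area = (22 × 29) / 2 = 319.

319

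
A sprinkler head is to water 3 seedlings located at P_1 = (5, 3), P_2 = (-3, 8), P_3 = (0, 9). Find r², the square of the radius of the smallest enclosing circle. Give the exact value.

22.25

Side lengths²: P_1P_2² = 89, P_1P_3² = 61, P_2P_3² = 10.
Since P_1P_2² = 89 ≥ 61 + 10 = 71, the angle opposite P_1P_2 is not acute, so the smallest enclosing circle has P_1P_2 as diameter.
Centre = midpoint of P_1P_2 = (1, 5.5), r² = 89/4 = 22.25.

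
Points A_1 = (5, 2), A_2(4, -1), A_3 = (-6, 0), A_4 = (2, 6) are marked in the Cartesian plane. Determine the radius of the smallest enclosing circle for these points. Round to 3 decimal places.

5.590

The minimum enclosing circle of a finite set is fixed by two of the points (as a diameter) or three (as a circumcircle).
The farthest pair is A_1–A_3 with squared distance 125. The circle on this segment as diameter has centre (-0.5, 1) and r² = 125/4 = 31.25.
Check A_2: distance² to centre = 24.25 ≤ 31.25, so it lies inside.
All remaining points lie in this disk, and no smaller disk contains both endpoints, so this is the minimum enclosing circle.
r = √(31.25) ≈ 5.590.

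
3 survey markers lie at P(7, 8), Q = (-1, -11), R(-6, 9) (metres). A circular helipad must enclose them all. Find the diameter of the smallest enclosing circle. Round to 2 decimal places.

Side lengths²: PQ² = 425, PR² = 170, QR² = 425.
Since QR² = 425 < 425 + 170 = 595, the triangle is acute, so the smallest enclosing circle is the circumcircle.
Circumcentre = (-1/6, -1/6), r² = 2125/18.
Diameter = 2r = 2√(2125/18) ≈ 21.73.

21.73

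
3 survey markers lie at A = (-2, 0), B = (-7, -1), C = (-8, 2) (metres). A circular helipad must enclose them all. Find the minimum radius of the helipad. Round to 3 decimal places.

Side lengths²: AB² = 26, AC² = 40, BC² = 10.
Since AC² = 40 ≥ 26 + 10 = 36, the angle opposite AC is not acute, so the smallest enclosing circle has AC as diameter.
Centre = midpoint of AC = (-5, 1), r² = 40/4 = 10.
r = √10 ≈ 3.162.

3.162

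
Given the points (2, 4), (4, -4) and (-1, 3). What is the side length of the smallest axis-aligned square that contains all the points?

The bounding box has width 5 and height 8.
An axis-aligned square enclosing the set must have side ≥ max(width, height).
So the minimum side is max(5, 8) = 8.

8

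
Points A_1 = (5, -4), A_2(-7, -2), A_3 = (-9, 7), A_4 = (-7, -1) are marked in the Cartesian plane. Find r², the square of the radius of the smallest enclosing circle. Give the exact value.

By Welzl's lemma the MEC is supported by two points (diametrically opposite) or three points (on a circumcircle).
The farthest pair is A_1–A_3 with squared distance 317. The circle on this segment as diameter has centre (-2, 1.5) and r² = 317/4 = 79.25.
Check A_2: distance² to centre = 37.25 ≤ 79.25, so it lies inside.
All remaining points lie in this disk, and no smaller disk contains both endpoints, so this is the minimum enclosing circle.

79.25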